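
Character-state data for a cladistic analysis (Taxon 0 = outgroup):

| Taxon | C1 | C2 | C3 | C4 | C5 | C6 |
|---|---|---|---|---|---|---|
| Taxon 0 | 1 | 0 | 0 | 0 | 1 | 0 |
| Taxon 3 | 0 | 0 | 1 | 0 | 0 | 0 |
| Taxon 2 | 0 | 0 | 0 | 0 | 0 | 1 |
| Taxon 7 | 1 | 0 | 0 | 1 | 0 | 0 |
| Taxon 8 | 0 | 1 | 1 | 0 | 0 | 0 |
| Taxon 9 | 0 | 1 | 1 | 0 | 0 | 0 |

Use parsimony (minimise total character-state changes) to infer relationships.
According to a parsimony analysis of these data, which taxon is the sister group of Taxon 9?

Character polarity is set by the outgroup: the derived state is whichever differs from the outgroup's state, so for C1, C5 the derived state is '0', and for the remaining characters it is '1'.
Only Taxon 2, Taxon 3, Taxon 8, and Taxon 9 show the derived state '0' for C1, supporting them as a clade.
C2: derived state '1' in Taxon 8 and Taxon 9 only — synapomorphy for {Taxon 8, Taxon 9}.
C3 (derived state '1') is shared by Taxon 3, Taxon 8, and Taxon 9 — a synapomorphy uniting that clade.
C4: derived state '1' in Taxon 7 only — an autapomorphy, so it tells us nothing about relationships among taxa.
C5 (derived state '0') is shared by all ingroup taxa — unites the whole ingroup.
C6 (derived state '1') is unique to Taxon 2 (autapomorphy; uninformative for grouping).
Most parsimonious ingroup topology: ((((Taxon 9,Taxon 8),Taxon 3),Taxon 2),Taxon 7).
Taxon 9 and Taxon 8 form a cherry on this tree, so they are sister taxa.

Taxon 8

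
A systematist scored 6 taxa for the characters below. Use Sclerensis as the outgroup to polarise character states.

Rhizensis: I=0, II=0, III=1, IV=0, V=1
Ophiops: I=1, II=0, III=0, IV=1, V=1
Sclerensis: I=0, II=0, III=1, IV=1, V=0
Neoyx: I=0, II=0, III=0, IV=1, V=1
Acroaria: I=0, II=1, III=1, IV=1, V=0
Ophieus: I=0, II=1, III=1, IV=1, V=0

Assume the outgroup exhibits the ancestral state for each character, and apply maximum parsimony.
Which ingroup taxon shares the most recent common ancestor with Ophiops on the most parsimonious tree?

Neoyx

Character polarity is set by the outgroup: the derived state is whichever differs from the outgroup's state, so for III, IV the derived state is '0', and for the remaining characters it is '1'.
I (derived state '1') is unique to Ophiops (autapomorphy; uninformative for grouping).
II: derived state '1' in Acroaria and Ophieus only — synapomorphy for {Acroaria, Ophieus}.
Only Neoyx and Ophiops show the derived state '0' for III, supporting them as a clade.
IV: derived state '0' in Rhizensis only — an autapomorphy, so it tells us nothing about relationships among taxa.
V: derived state '1' in Neoyx, Ophiops, and Rhizensis only — synapomorphy for {Neoyx, Ophiops, Rhizensis}.
Most parsimonious ingroup topology: ((Rhizensis,(Neoyx,Ophiops)),(Acroaria,Ophieus)).
Ophiops and Neoyx form a cherry on this tree, so they are sister taxa.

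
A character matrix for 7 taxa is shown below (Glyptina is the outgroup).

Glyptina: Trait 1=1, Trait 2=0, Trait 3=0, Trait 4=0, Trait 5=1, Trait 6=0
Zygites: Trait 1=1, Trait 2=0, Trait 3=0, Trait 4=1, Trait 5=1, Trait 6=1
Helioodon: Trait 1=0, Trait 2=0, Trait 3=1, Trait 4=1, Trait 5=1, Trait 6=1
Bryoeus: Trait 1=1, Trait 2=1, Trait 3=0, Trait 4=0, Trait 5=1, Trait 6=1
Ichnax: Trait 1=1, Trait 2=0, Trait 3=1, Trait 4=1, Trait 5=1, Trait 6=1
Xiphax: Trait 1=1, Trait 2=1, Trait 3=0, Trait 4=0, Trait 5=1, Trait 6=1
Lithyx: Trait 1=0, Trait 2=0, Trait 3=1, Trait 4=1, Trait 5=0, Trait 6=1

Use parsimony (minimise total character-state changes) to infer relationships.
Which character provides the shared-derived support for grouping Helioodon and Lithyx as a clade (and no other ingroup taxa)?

Character polarity is set by the outgroup: the derived state is whichever differs from the outgroup's state, so for Trait 1, Trait 5 the derived state is '0', and for the remaining characters it is '1'.
Only Helioodon and Lithyx show the derived state '0' for Trait 1, supporting them as a clade.
Only Bryoeus and Xiphax show the derived state '1' for Trait 2, supporting them as a clade.
Trait 3: derived state '1' in Helioodon, Ichnax, and Lithyx only — synapomorphy for {Helioodon, Ichnax, Lithyx}.
Trait 4 (derived state '1') is shared by Helioodon, Ichnax, Lithyx, and Zygites — a synapomorphy uniting that clade.
Trait 5: derived state '0' in Lithyx only — an autapomorphy, so it tells us nothing about relationships among taxa.
Trait 6 (derived state '1') is shared by all ingroup taxa — unites the whole ingroup.
Most parsimonious ingroup topology: ((Zygites,((Helioodon,Lithyx),Ichnax)),(Bryoeus,Xiphax)).
The clade {Helioodon, Lithyx} is supported by Trait 1: its derived state '0' occurs in exactly those taxa and in no other taxon (including the outgroup).

Trait 1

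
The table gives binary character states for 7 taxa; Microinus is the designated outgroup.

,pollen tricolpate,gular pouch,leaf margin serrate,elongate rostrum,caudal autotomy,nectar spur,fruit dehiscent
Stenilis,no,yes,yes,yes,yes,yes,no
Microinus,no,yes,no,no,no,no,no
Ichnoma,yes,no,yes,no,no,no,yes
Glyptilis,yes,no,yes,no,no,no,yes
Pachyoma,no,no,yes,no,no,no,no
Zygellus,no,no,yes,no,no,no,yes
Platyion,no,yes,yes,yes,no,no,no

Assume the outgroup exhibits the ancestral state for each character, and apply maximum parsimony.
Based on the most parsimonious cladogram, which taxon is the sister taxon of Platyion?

Character polarity is set by the outgroup: the derived state is whichever differs from the outgroup's state, so for gular pouch the derived state is 'no', and for the remaining characters it is 'yes'.
pollen tricolpate (derived state 'yes') is shared by Glyptilis and Ichnoma — a synapomorphy uniting that clade.
gular pouch: derived state 'no' in Glyptilis, Ichnoma, Pachyoma, and Zygellus only — synapomorphy for {Glyptilis, Ichnoma, Pachyoma, Zygellus}.
leaf margin serrate (derived state 'yes') is shared by all ingroup taxa — unites the whole ingroup.
elongate rostrum: derived state 'yes' in Platyion and Stenilis only — synapomorphy for {Platyion, Stenilis}.
caudal autotomy (derived state 'yes') is unique to Stenilis (autapomorphy; uninformative for grouping).
nectar spur: derived state 'yes' in Stenilis only — an autapomorphy, so it tells us nothing about relationships among taxa.
Only Glyptilis, Ichnoma, and Zygellus show the derived state 'yes' for fruit dehiscent, supporting them as a clade.
Most parsimonious ingroup topology: ((Platyion,Stenilis),(((Glyptilis,Ichnoma),Zygellus),Pachyoma)).
Platyion and Stenilis form a cherry on this tree, so they are sister taxa.

Stenilis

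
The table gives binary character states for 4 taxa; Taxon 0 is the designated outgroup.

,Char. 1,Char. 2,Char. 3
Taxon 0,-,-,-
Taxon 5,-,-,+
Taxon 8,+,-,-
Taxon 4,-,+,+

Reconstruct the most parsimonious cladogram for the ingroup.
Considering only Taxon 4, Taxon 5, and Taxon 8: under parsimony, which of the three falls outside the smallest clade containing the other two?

Taxon 8

The outgroup has state '-' for every character, so '+' is the derived state throughout.
Char. 1 (derived state '+') is unique to Taxon 8 (autapomorphy; uninformative for grouping).
Char. 2: derived state '+' in Taxon 4 only — an autapomorphy, so it tells us nothing about relationships among taxa.
Char. 3: derived state '+' in Taxon 4 and Taxon 5 only — synapomorphy for {Taxon 4, Taxon 5}.
Most parsimonious ingroup topology: ((Taxon 5,Taxon 4),Taxon 8).
Taxon 5 and Taxon 4 share a more recent common ancestor with each other than either does with Taxon 8, so Taxon 8 is the least closely related of the three.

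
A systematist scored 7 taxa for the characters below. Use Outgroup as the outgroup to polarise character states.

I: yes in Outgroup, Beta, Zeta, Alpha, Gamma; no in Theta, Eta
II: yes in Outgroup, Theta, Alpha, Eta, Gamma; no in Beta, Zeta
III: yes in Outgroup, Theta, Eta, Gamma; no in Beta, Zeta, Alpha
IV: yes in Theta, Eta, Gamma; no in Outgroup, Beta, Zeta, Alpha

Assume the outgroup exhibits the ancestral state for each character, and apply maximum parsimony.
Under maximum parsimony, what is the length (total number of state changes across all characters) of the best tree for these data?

Character polarity is set by the outgroup: the derived state is whichever differs from the outgroup's state, so for I, II, III the derived state is 'no', and for the remaining characters it is 'yes'.
I (derived state 'no') is shared by Eta and Theta — a synapomorphy uniting that clade.
II: derived state 'no' in Beta and Zeta only — synapomorphy for {Beta, Zeta}.
Only Alpha, Beta, and Zeta show the derived state 'no' for III, supporting them as a clade.
IV (derived state 'yes') is shared by Eta, Gamma, and Theta — a synapomorphy uniting that clade.
Most parsimonious ingroup topology: (((Beta,Zeta),Alpha),((Theta,Eta),Gamma)).
Changes per character on this tree: I: 1; II: 1; III: 1; IV: 1.
Total = 4.

4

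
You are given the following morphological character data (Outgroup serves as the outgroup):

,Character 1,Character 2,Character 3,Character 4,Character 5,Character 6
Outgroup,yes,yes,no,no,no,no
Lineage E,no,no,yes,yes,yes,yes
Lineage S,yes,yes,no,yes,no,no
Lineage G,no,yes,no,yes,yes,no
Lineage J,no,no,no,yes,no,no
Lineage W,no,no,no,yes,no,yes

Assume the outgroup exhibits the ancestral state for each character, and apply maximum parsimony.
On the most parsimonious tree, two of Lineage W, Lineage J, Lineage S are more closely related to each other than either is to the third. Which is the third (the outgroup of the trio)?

Lineage S

Character polarity is set by the outgroup: the derived state is whichever differs from the outgroup's state, so for Character 1, Character 2 the derived state is 'no', and for the remaining characters it is 'yes'.
Only Lineage E, Lineage G, Lineage J, and Lineage W show the derived state 'no' for Character 1, supporting them as a clade.
Only Lineage E, Lineage J, and Lineage W show the derived state 'no' for Character 2, supporting them as a clade.
Character 3: derived state 'yes' in Lineage E only — an autapomorphy, so it tells us nothing about relationships among taxa.
All ingroup taxa share the derived state 'yes' for Character 4; it defines the ingroup but does not resolve relationships within it.
Character 5 (state 'yes') occurs in Lineage E and Lineage G but conflicts with the nesting implied by the other characters — most parsimoniously interpreted as homoplasy.
Character 6 (derived state 'yes') is shared by Lineage E and Lineage W — a synapomorphy uniting that clade.
Most parsimonious ingroup topology: ((((Lineage E,Lineage W),Lineage J),Lineage G),Lineage S).
Lineage J and Lineage W share a more recent common ancestor with each other than either does with Lineage S, so Lineage S is the least closely related of the three.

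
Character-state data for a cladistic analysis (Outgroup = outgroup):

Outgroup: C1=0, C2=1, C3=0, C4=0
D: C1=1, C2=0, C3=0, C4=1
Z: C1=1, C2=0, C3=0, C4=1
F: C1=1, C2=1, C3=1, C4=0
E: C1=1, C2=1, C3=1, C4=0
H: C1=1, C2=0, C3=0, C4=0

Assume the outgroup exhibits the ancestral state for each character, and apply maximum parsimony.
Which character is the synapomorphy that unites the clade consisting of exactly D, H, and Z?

Character polarity is set by the outgroup: the derived state is whichever differs from the outgroup's state, so for C2 the derived state is '0', and for the remaining characters it is '1'.
All ingroup taxa share the derived state '1' for C1; it defines the ingroup but does not resolve relationships within it.
Only D, H, and Z show the derived state '0' for C2, supporting them as a clade.
C3 (derived state '1') is shared by E and F — a synapomorphy uniting that clade.
Only D and Z show the derived state '1' for C4, supporting them as a clade.
Most parsimonious ingroup topology: (((D,Z),H),(F,E)).
The clade {D, H, Z} is supported by C2: its derived state '0' occurs in exactly those taxa and in no other taxon (including the outgroup).

C2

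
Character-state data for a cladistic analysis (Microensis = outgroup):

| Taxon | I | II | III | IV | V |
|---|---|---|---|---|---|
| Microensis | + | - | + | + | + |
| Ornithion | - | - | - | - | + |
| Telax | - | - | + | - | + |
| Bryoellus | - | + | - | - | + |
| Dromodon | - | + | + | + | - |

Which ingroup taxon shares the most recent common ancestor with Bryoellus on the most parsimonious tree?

Character polarity is set by the outgroup: the derived state is whichever differs from the outgroup's state, so for I, III, IV, V the derived state is '-', and for the remaining characters it is '+'.
I (derived state '-') is shared by all ingroup taxa — unites the whole ingroup.
II groups Bryoellus and Dromodon, which is incompatible with the clades supported by the remaining characters; treating it as convergent (homoplasy) costs fewer steps than any alternative tree.
Only Bryoellus and Ornithion show the derived state '-' for III, supporting them as a clade.
IV: derived state '-' in Bryoellus, Ornithion, and Telax only — synapomorphy for {Bryoellus, Ornithion, Telax}.
V (derived state '-') is unique to Dromodon (autapomorphy; uninformative for grouping).
Most parsimonious ingroup topology: (((Ornithion,Bryoellus),Telax),Dromodon).
Bryoellus and Ornithion form a cherry on this tree, so they are sister taxa.

Ornithion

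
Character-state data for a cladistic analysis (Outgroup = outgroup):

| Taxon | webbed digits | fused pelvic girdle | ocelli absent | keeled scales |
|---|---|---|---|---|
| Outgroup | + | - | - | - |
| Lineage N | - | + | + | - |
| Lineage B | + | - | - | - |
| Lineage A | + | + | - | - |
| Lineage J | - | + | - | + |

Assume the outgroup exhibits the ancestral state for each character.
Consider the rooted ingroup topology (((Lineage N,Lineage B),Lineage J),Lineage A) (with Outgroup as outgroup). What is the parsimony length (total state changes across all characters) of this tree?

Map each character onto (((Lineage N,Lineage B),Lineage J),Lineage A) (rooted by Outgroup) and count the minimum state changes it requires (Fitch parsimony):
webbed digits: 2; fused pelvic girdle: 2; ocelli absent: 1; keeled scales: 1.
Total tree length = 6.

6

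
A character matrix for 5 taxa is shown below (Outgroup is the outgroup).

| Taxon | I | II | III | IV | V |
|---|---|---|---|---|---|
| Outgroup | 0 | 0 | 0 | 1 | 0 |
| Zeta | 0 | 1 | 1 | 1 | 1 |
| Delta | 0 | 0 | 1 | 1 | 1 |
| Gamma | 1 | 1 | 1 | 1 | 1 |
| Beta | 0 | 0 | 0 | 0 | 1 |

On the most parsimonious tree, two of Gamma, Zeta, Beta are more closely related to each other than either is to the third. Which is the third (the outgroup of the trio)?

Character polarity is set by the outgroup: the derived state is whichever differs from the outgroup's state, so for IV the derived state is '0', and for the remaining characters it is '1'.
I: derived state '1' in Gamma only — an autapomorphy, so it tells us nothing about relationships among taxa.
II: derived state '1' in Gamma and Zeta only — synapomorphy for {Gamma, Zeta}.
Only Delta, Gamma, and Zeta show the derived state '1' for III, supporting them as a clade.
IV: derived state '0' in Beta only — an autapomorphy, so it tells us nothing about relationships among taxa.
All ingroup taxa share the derived state '1' for V; it defines the ingroup but does not resolve relationships within it.
Most parsimonious ingroup topology: (((Zeta,Gamma),Delta),Beta).
Zeta and Gamma share a more recent common ancestor with each other than either does with Beta, so Beta is the least closely related of the three.

Beta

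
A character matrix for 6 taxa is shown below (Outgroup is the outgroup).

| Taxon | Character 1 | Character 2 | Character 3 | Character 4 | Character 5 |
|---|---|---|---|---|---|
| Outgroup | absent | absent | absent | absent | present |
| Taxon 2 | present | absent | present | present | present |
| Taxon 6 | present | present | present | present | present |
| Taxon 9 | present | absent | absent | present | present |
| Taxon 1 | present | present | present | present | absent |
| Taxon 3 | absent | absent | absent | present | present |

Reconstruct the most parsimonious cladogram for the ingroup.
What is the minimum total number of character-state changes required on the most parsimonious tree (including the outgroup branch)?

Character polarity is set by the outgroup: the derived state is whichever differs from the outgroup's state, so for Character 5 the derived state is 'absent', and for the remaining characters it is 'present'.
Character 1 (derived state 'present') is shared by Taxon 1, Taxon 2, Taxon 6, and Taxon 9 — a synapomorphy uniting that clade.
Character 2 (derived state 'present') is shared by Taxon 1 and Taxon 6 — a synapomorphy uniting that clade.
Character 3: derived state 'present' in Taxon 1, Taxon 2, and Taxon 6 only — synapomorphy for {Taxon 1, Taxon 2, Taxon 6}.
Character 4 (derived state 'present') is shared by all ingroup taxa — unites the whole ingroup.
Character 5 (derived state 'absent') is unique to Taxon 1 (autapomorphy; uninformative for grouping).
Most parsimonious ingroup topology: (((Taxon 2,(Taxon 6,Taxon 1)),Taxon 9),Taxon 3).
Changes per character on this tree: Character 1: 1; Character 2: 1; Character 3: 1; Character 4: 1; Character 5: 1.
Total = 5.

5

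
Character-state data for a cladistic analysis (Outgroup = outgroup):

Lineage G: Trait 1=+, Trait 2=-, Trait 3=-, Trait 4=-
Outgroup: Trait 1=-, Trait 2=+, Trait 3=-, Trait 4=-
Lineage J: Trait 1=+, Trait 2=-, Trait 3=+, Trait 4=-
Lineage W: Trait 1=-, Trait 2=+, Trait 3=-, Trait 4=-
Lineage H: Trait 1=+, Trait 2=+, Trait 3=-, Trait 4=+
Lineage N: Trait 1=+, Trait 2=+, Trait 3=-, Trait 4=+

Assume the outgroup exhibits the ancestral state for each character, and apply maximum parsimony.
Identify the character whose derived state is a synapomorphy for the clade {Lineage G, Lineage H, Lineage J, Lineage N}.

Character polarity is set by the outgroup: the derived state is whichever differs from the outgroup's state, so for Trait 2 the derived state is '-', and for the remaining characters it is '+'.
Trait 1 (derived state '+') is shared by Lineage G, Lineage H, Lineage J, and Lineage N — a synapomorphy uniting that clade.
Trait 2 (derived state '-') is shared by Lineage G and Lineage J — a synapomorphy uniting that clade.
Trait 3: derived state '+' in Lineage J only — an autapomorphy, so it tells us nothing about relationships among taxa.
Trait 4 (derived state '+') is shared by Lineage H and Lineage N — a synapomorphy uniting that clade.
Most parsimonious ingroup topology: (Lineage W,((Lineage H,Lineage N),(Lineage G,Lineage J))).
The clade {Lineage G, Lineage H, Lineage J, Lineage N} is supported by Trait 1: its derived state '+' occurs in exactly those taxa and in no other taxon (including the outgroup).

Trait 1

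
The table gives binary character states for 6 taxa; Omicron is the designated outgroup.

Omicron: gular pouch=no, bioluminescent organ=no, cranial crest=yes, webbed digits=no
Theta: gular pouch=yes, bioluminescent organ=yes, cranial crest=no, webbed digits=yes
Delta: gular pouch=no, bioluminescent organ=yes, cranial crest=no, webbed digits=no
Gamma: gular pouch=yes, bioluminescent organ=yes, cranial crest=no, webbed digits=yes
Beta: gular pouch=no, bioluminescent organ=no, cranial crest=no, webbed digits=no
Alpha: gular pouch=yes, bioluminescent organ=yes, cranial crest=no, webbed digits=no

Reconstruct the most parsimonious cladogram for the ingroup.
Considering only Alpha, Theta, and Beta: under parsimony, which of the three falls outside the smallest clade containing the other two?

Beta

Character polarity is set by the outgroup: the derived state is whichever differs from the outgroup's state, so for cranial crest the derived state is 'no', and for the remaining characters it is 'yes'.
gular pouch (derived state 'yes') is shared by Alpha, Gamma, and Theta — a synapomorphy uniting that clade.
bioluminescent organ (derived state 'yes') is shared by Alpha, Delta, Gamma, and Theta — a synapomorphy uniting that clade.
All ingroup taxa share the derived state 'no' for cranial crest; it defines the ingroup but does not resolve relationships within it.
Only Gamma and Theta show the derived state 'yes' for webbed digits, supporting them as a clade.
Most parsimonious ingroup topology: ((((Theta,Gamma),Alpha),Delta),Beta).
Alpha and Theta share a more recent common ancestor with each other than either does with Beta, so Beta is the least closely related of the three.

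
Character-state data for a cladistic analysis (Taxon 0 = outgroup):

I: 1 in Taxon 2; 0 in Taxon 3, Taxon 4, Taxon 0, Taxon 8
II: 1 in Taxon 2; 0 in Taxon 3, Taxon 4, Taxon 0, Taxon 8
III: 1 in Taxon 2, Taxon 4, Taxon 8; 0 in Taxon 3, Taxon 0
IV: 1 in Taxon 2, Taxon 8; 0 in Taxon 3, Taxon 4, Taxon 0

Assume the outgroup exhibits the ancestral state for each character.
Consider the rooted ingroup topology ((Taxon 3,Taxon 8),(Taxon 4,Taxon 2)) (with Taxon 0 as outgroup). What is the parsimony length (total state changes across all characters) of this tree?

Map each character onto ((Taxon 3,Taxon 8),(Taxon 4,Taxon 2)) (rooted by Taxon 0) and count the minimum state changes it requires (Fitch parsimony):
I: 1; II: 1; III: 2; IV: 2.
Total tree length = 6.

6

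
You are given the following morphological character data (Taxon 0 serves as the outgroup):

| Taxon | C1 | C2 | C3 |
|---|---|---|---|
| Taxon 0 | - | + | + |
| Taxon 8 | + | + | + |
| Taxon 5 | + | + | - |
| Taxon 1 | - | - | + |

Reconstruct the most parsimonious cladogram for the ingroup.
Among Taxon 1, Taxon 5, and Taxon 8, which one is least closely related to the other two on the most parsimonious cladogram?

Taxon 1

Character polarity is set by the outgroup: the derived state is whichever differs from the outgroup's state, so for C2, C3 the derived state is '-', and for the remaining characters it is '+'.
C1 (derived state '+') is shared by Taxon 5 and Taxon 8 — a synapomorphy uniting that clade.
C2: derived state '-' in Taxon 1 only — an autapomorphy, so it tells us nothing about relationships among taxa.
C3: derived state '-' in Taxon 5 only — an autapomorphy, so it tells us nothing about relationships among taxa.
Most parsimonious ingroup topology: ((Taxon 8,Taxon 5),Taxon 1).
Taxon 8 and Taxon 5 share a more recent common ancestor with each other than either does with Taxon 1, so Taxon 1 is the least closely related of the three.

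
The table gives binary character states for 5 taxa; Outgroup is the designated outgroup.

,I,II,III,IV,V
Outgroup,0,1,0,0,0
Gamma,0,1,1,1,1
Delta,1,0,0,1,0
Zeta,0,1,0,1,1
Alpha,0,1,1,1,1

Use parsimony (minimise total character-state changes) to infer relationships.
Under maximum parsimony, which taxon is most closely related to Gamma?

Character polarity is set by the outgroup: the derived state is whichever differs from the outgroup's state, so for II the derived state is '0', and for the remaining characters it is '1'.
I (derived state '1') is unique to Delta (autapomorphy; uninformative for grouping).
II: derived state '0' in Delta only — an autapomorphy, so it tells us nothing about relationships among taxa.
Only Alpha and Gamma show the derived state '1' for III, supporting them as a clade.
IV (derived state '1') is shared by all ingroup taxa — unites the whole ingroup.
V (derived state '1') is shared by Alpha, Gamma, and Zeta — a synapomorphy uniting that clade.
Most parsimonious ingroup topology: (((Gamma,Alpha),Zeta),Delta).
Gamma and Alpha form a cherry on this tree, so they are sister taxa.

Alpha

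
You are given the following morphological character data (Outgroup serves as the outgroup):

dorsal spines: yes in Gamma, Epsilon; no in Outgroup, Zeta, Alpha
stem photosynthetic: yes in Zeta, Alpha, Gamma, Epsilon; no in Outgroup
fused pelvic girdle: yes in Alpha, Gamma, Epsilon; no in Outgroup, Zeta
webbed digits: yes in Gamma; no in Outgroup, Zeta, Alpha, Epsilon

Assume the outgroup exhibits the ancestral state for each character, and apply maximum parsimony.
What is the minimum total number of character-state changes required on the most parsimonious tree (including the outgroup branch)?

4

The outgroup has state 'no' for every character, so 'yes' is the derived state throughout.
dorsal spines: derived state 'yes' in Epsilon and Gamma only — synapomorphy for {Epsilon, Gamma}.
stem photosynthetic (derived state 'yes') is shared by all ingroup taxa — unites the whole ingroup.
fused pelvic girdle: derived state 'yes' in Alpha, Epsilon, and Gamma only — synapomorphy for {Alpha, Epsilon, Gamma}.
webbed digits: derived state 'yes' in Gamma only — an autapomorphy, so it tells us nothing about relationships among taxa.
Most parsimonious ingroup topology: (Zeta,(Alpha,(Gamma,Epsilon))).
Changes per character on this tree: dorsal spines: 1; stem photosynthetic: 1; fused pelvic girdle: 1; webbed digits: 1.
Total = 4.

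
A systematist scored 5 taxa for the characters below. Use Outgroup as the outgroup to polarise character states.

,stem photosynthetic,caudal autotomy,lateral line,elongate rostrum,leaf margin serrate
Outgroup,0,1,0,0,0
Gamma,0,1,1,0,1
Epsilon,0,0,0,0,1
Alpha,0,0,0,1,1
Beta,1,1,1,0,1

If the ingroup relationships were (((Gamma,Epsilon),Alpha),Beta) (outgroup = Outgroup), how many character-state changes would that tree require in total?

Map each character onto (((Gamma,Epsilon),Alpha),Beta) (rooted by Outgroup) and count the minimum state changes it requires (Fitch parsimony):
stem photosynthetic: 1; caudal autotomy: 2; lateral line: 2; elongate rostrum: 1; leaf margin serrate: 1.
Total tree length = 7.

7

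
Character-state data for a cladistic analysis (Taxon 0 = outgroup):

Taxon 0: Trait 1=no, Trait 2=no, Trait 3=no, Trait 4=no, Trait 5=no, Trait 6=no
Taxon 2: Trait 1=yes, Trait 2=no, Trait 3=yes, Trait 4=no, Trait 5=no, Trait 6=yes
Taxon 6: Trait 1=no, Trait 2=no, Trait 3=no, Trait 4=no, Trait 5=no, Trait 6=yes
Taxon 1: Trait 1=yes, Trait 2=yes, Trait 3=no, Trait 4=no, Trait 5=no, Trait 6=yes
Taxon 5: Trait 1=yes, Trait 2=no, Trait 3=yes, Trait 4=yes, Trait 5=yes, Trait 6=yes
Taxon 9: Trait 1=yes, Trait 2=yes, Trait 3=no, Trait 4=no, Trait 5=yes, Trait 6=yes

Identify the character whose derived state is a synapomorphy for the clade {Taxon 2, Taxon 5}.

Trait 3

The outgroup has state 'no' for every character, so 'yes' is the derived state throughout.
Trait 1 (derived state 'yes') is shared by Taxon 1, Taxon 2, Taxon 5, and Taxon 9 — a synapomorphy uniting that clade.
Trait 2 (derived state 'yes') is shared by Taxon 1 and Taxon 9 — a synapomorphy uniting that clade.
Only Taxon 2 and Taxon 5 show the derived state 'yes' for Trait 3, supporting them as a clade.
Trait 4: derived state 'yes' in Taxon 5 only — an autapomorphy, so it tells us nothing about relationships among taxa.
Trait 5 (state 'yes') occurs in Taxon 5 and Taxon 9 but conflicts with the nesting implied by the other characters — most parsimoniously interpreted as homoplasy.
Trait 6 (derived state 'yes') is shared by all ingroup taxa — unites the whole ingroup.
Most parsimonious ingroup topology: (((Taxon 2,Taxon 5),(Taxon 1,Taxon 9)),Taxon 6).
The clade {Taxon 2, Taxon 5} is supported by Trait 3: its derived state 'yes' occurs in exactly those taxa and in no other taxon (including the outgroup).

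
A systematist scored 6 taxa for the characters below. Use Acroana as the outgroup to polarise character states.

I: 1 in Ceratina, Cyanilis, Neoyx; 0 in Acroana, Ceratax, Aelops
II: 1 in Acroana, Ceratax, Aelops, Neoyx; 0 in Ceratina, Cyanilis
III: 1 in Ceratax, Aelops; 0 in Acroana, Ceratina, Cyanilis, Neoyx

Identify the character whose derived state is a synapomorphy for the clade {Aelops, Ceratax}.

III

Character polarity is set by the outgroup: the derived state is whichever differs from the outgroup's state, so for II the derived state is '0', and for the remaining characters it is '1'.
I (derived state '1') is shared by Ceratina, Cyanilis, and Neoyx — a synapomorphy uniting that clade.
II (derived state '0') is shared by Ceratina and Cyanilis — a synapomorphy uniting that clade.
III: derived state '1' in Aelops and Ceratax only — synapomorphy for {Aelops, Ceratax}.
Most parsimonious ingroup topology: (((Ceratina,Cyanilis),Neoyx),(Ceratax,Aelops)).
The clade {Aelops, Ceratax} is supported by III: its derived state '1' occurs in exactly those taxa and in no other taxon (including the outgroup).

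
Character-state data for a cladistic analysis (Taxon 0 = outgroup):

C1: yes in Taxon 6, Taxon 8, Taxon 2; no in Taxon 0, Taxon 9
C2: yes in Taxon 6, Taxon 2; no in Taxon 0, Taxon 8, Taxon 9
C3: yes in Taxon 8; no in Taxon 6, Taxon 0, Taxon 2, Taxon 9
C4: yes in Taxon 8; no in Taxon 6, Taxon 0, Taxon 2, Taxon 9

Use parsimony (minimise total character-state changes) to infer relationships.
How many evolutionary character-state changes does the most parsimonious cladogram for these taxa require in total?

4

The outgroup has state 'no' for every character, so 'yes' is the derived state throughout.
C1: derived state 'yes' in Taxon 2, Taxon 6, and Taxon 8 only — synapomorphy for {Taxon 2, Taxon 6, Taxon 8}.
Only Taxon 2 and Taxon 6 show the derived state 'yes' for C2, supporting them as a clade.
C3: derived state 'yes' in Taxon 8 only — an autapomorphy, so it tells us nothing about relationships among taxa.
C4: derived state 'yes' in Taxon 8 only — an autapomorphy, so it tells us nothing about relationships among taxa.
Most parsimonious ingroup topology: (((Taxon 2,Taxon 6),Taxon 8),Taxon 9).
Changes per character on this tree: C1: 1; C2: 1; C3: 1; C4: 1.
Total = 4.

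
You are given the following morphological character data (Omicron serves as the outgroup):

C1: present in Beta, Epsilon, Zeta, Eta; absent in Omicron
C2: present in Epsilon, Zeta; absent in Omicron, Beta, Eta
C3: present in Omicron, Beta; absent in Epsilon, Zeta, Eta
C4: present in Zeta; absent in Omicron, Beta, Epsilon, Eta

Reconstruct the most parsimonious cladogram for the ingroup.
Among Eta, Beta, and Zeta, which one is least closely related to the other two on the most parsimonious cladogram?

Beta

Character polarity is set by the outgroup: the derived state is whichever differs from the outgroup's state, so for C3 the derived state is 'absent', and for the remaining characters it is 'present'.
C1 (derived state 'present') is shared by all ingroup taxa — unites the whole ingroup.
C2 (derived state 'present') is shared by Epsilon and Zeta — a synapomorphy uniting that clade.
C3 (derived state 'absent') is shared by Epsilon, Eta, and Zeta — a synapomorphy uniting that clade.
C4 (derived state 'present') is unique to Zeta (autapomorphy; uninformative for grouping).
Most parsimonious ingroup topology: (Beta,((Epsilon,Zeta),Eta)).
Eta and Zeta share a more recent common ancestor with each other than either does with Beta, so Beta is the least closely related of the three.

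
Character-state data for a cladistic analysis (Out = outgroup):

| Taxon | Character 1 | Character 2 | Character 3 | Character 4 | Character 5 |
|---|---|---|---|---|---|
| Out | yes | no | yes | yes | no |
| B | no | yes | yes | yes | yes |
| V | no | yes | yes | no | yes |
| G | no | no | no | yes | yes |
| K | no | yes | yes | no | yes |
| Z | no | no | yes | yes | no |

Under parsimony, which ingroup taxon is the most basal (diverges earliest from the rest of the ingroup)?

Character polarity is set by the outgroup: the derived state is whichever differs from the outgroup's state, so for Character 1, Character 3, Character 4 the derived state is 'no', and for the remaining characters it is 'yes'.
All ingroup taxa share the derived state 'no' for Character 1; it defines the ingroup but does not resolve relationships within it.
Character 2: derived state 'yes' in B, K, and V only — synapomorphy for {B, K, V}.
Character 3: derived state 'no' in G only — an autapomorphy, so it tells us nothing about relationships among taxa.
Only K and V show the derived state 'no' for Character 4, supporting them as a clade.
Character 5: derived state 'yes' in B, G, K, and V only — synapomorphy for {B, G, K, V}.
Most parsimonious ingroup topology: (((B,(V,K)),G),Z).
Z is sister to the clade containing all other ingroup taxa, so it is the earliest-diverging (most basal) ingroup lineage.

Z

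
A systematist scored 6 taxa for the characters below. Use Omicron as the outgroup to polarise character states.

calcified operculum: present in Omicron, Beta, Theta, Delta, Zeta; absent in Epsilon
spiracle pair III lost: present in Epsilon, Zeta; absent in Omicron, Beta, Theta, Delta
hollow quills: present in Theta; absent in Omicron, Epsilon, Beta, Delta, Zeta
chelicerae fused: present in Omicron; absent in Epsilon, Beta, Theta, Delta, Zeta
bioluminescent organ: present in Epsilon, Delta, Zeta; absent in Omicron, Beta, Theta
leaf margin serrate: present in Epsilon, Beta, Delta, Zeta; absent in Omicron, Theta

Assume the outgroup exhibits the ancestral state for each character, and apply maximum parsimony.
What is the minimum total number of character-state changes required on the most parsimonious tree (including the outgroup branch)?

Character polarity is set by the outgroup: the derived state is whichever differs from the outgroup's state, so for calcified operculum, chelicerae fused the derived state is 'absent', and for the remaining characters it is 'present'.
calcified operculum: derived state 'absent' in Epsilon only — an autapomorphy, so it tells us nothing about relationships among taxa.
spiracle pair III lost: derived state 'present' in Epsilon and Zeta only — synapomorphy for {Epsilon, Zeta}.
hollow quills: derived state 'present' in Theta only — an autapomorphy, so it tells us nothing about relationships among taxa.
chelicerae fused (derived state 'absent') is shared by all ingroup taxa — unites the whole ingroup.
Only Delta, Epsilon, and Zeta show the derived state 'present' for bioluminescent organ, supporting them as a clade.
Only Beta, Delta, Epsilon, and Zeta show the derived state 'present' for leaf margin serrate, supporting them as a clade.
Most parsimonious ingroup topology: ((((Epsilon,Zeta),Delta),Beta),Theta).
Changes per character on this tree: calcified operculum: 1; spiracle pair III lost: 1; hollow quills: 1; chelicerae fused: 1; bioluminescent organ: 1; leaf margin serrate: 1.
Total = 6.

6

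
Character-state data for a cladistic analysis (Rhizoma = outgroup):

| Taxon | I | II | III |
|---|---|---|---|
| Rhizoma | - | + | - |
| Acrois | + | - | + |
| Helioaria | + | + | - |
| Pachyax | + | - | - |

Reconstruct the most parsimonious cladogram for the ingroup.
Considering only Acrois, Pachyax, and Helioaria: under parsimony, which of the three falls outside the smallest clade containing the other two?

Helioaria

Character polarity is set by the outgroup: the derived state is whichever differs from the outgroup's state, so for II the derived state is '-', and for the remaining characters it is '+'.
I (derived state '+') is shared by all ingroup taxa — unites the whole ingroup.
II: derived state '-' in Acrois and Pachyax only — synapomorphy for {Acrois, Pachyax}.
III (derived state '+') is unique to Acrois (autapomorphy; uninformative for grouping).
Most parsimonious ingroup topology: ((Acrois,Pachyax),Helioaria).
Acrois and Pachyax share a more recent common ancestor with each other than either does with Helioaria, so Helioaria is the least closely related of the three.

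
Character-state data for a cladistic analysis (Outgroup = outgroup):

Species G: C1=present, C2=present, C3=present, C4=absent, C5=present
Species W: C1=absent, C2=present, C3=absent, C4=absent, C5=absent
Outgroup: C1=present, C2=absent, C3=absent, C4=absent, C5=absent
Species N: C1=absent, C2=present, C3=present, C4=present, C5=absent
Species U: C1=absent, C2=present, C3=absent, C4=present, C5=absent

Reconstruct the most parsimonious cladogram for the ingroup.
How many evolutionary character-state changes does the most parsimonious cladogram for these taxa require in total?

6

Character polarity is set by the outgroup: the derived state is whichever differs from the outgroup's state, so for C1 the derived state is 'absent', and for the remaining characters it is 'present'.
Only Species N, Species U, and Species W show the derived state 'absent' for C1, supporting them as a clade.
All ingroup taxa share the derived state 'present' for C2; it defines the ingroup but does not resolve relationships within it.
C3 groups Species G and Species N, which is incompatible with the clades supported by the remaining characters; treating it as convergent (homoplasy) costs fewer steps than any alternative tree.
Only Species N and Species U show the derived state 'present' for C4, supporting them as a clade.
C5 (derived state 'present') is unique to Species G (autapomorphy; uninformative for grouping).
Most parsimonious ingroup topology: (((Species N,Species U),Species W),Species G).
Changes per character on this tree: C1: 1; C2: 1; C3: 2; C4: 1; C5: 1.
Total = 6.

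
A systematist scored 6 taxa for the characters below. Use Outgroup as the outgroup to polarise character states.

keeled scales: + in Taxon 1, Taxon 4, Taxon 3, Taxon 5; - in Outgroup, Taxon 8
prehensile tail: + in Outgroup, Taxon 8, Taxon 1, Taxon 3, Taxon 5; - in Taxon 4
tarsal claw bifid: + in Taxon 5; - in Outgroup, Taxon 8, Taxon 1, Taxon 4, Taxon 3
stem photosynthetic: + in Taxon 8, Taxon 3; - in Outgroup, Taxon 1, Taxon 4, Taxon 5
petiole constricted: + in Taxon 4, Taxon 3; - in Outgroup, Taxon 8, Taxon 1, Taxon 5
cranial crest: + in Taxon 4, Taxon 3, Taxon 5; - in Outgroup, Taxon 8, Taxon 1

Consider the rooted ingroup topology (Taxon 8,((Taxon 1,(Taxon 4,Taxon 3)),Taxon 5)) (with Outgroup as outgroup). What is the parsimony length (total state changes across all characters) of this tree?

8

Map each character onto (Taxon 8,((Taxon 1,(Taxon 4,Taxon 3)),Taxon 5)) (rooted by Outgroup) and count the minimum state changes it requires (Fitch parsimony):
keeled scales: 1; prehensile tail: 1; tarsal claw bifid: 1; stem photosynthetic: 2; petiole constricted: 1; cranial crest: 2.
Total tree length = 8.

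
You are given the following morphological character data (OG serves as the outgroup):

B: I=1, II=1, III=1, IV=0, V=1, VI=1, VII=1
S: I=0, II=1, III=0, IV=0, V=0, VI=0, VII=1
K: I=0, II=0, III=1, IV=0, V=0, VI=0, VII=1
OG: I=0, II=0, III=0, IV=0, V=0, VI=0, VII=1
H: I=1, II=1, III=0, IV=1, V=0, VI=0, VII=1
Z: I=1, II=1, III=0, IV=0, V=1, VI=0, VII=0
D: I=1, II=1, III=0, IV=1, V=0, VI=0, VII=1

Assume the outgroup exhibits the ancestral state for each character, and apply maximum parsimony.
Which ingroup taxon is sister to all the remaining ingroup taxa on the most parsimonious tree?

K

Character polarity is set by the outgroup: the derived state is whichever differs from the outgroup's state, so for VII the derived state is '0', and for the remaining characters it is '1'.
I (derived state '1') is shared by B, D, H, and Z — a synapomorphy uniting that clade.
Only B, D, H, S, and Z show the derived state '1' for II, supporting them as a clade.
III (state '1') occurs in B and K but conflicts with the nesting implied by the other characters — most parsimoniously interpreted as homoplasy.
IV (derived state '1') is shared by D and H — a synapomorphy uniting that clade.
Only B and Z show the derived state '1' for V, supporting them as a clade.
VI (derived state '1') is unique to B (autapomorphy; uninformative for grouping).
VII (derived state '0') is unique to Z (autapomorphy; uninformative for grouping).
Most parsimonious ingroup topology: ((((D,H),(B,Z)),S),K).
K is sister to the clade containing all other ingroup taxa, so it is the earliest-diverging (most basal) ingroup lineage.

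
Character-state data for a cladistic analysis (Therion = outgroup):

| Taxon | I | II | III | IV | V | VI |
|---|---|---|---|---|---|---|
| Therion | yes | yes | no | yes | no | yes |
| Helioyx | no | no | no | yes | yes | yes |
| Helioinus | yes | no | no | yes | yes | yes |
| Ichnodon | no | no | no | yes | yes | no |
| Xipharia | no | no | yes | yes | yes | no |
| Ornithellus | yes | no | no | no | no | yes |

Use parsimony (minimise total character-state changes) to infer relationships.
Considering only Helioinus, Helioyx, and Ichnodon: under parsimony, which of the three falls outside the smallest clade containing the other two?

Helioinus

Character polarity is set by the outgroup: the derived state is whichever differs from the outgroup's state, so for I, II, IV, VI the derived state is 'no', and for the remaining characters it is 'yes'.
I (derived state 'no') is shared by Helioyx, Ichnodon, and Xipharia — a synapomorphy uniting that clade.
II (derived state 'no') is shared by all ingroup taxa — unites the whole ingroup.
III (derived state 'yes') is unique to Xipharia (autapomorphy; uninformative for grouping).
IV: derived state 'no' in Ornithellus only — an autapomorphy, so it tells us nothing about relationships among taxa.
Only Helioinus, Helioyx, Ichnodon, and Xipharia show the derived state 'yes' for V, supporting them as a clade.
Only Ichnodon and Xipharia show the derived state 'no' for VI, supporting them as a clade.
Most parsimonious ingroup topology: (((Helioyx,(Ichnodon,Xipharia)),Helioinus),Ornithellus).
Ichnodon and Helioyx share a more recent common ancestor with each other than either does with Helioinus, so Helioinus is the least closely related of the three.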